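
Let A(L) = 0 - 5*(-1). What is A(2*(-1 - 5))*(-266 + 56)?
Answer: -1050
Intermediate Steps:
A(L) = 5 (A(L) = 0 + 5 = 5)
A(2*(-1 - 5))*(-266 + 56) = 5*(-266 + 56) = 5*(-210) = -1050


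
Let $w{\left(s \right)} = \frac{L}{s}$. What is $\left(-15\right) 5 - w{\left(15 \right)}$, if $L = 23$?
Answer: $- \frac{1148}{15} \approx -76.533$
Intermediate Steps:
$w{\left(s \right)} = \frac{23}{s}$
$\left(-15\right) 5 - w{\left(15 \right)} = \left(-15\right) 5 - \frac{23}{15} = -75 - 23 \cdot \frac{1}{15} = -75 - \frac{23}{15} = - \frac{1148}{15}$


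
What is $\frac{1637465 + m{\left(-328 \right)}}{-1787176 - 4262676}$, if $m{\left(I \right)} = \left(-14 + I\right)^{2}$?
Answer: $- \frac{1754429}{6049852} \approx -0.29$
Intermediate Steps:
$\frac{1637465 + m{\left(-328 \right)}}{-1787176 - 4262676} = \frac{1637465 + \left(-14 - 328\right)^{2}}{-1787176 - 4262676} = \frac{1637465 + \left(-342\right)^{2}}{-6049852} = \left(1637465 + 116964\right) \left(- \frac{1}{6049852}\right) = 1754429 \left(- \frac{1}{6049852}\right) = - \frac{1754429}{6049852}$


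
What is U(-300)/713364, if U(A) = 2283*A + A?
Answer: -57100/59447 ≈ -0.96052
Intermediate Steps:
U(A) = 2284*A
U(-300)/713364 = (2284*(-300))/713364 = -685200*1/713364 = -57100/59447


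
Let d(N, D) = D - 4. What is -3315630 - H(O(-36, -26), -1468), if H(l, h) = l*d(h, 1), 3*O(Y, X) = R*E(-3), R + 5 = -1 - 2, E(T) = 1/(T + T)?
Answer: -9946886/3 ≈ -3.3156e+6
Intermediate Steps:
d(N, D) = -4 + D
E(T) = 1/(2*T)
R = -8 (R = -5 + (-1 - 2) = -5 - 3 = -8)
O(Y, X) = 4/9 (O(Y, X) = (-4/(-3))/3 = (-4*(-1)/3)/3 = (-8*(-⅙))/3 = (⅓)*(4/3) = 4/9)
H(l, h) = -3*l (H(l, h) = l*(-4 + 1) = l*(-3) = -3*l)
-3315630 - H(O(-36, -26), -1468) = -3315630 - (-3)*4/9 = -3315630 - 1*(-4/3) = -3315630 + 4/3 = -9946886/3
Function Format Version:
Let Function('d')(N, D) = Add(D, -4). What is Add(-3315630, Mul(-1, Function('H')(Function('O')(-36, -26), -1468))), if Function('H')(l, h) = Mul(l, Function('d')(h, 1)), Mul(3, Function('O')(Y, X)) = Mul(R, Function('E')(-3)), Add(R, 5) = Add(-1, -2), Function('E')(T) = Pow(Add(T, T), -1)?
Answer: Rational(-9946886, 3) ≈ -3.3156e+6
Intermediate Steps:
Function('d')(N, D) = Add(-4, D)
Function('E')(T) = Mul(Rational(1, 2), Pow(T, -1)) (Function('E')(T) = Pow(Mul(2, T), -1) = Mul(Rational(1, 2), Pow(T, -1)))
R = -8 (R = Add(-5, Add(-1, -2)) = Add(-5, -3) = -8)
Function('O')(Y, X) = Rational(4, 9) (Function('O')(Y, X) = Mul(Rational(1, 3), Mul(-8, Mul(Rational(1, 2), Pow(-3, -1)))) = Mul(Rational(1, 3), Mul(-8, Mul(Rational(1, 2), Rational(-1, 3)))) = Mul(Rational(1, 3), Mul(-8, Rational(-1, 6))) = Mul(Rational(1, 3), Rational(4, 3)) = Rational(4, 9))
Function('H')(l, h) = Mul(-3, l) (Function('H')(l, h) = Mul(l, Add(-4, 1)) = Mul(l, -3) = Mul(-3, l))
Add(-3315630, Mul(-1, Function('H')(Function('O')(-36, -26), -1468))) = Add(-3315630, Mul(-1, Mul(-3, Rational(4, 9)))) = Add(-3315630, Mul(-1, Rational(-4, 3))) = Add(-3315630, Rational(4, 3)) = Rational(-9946886, 3)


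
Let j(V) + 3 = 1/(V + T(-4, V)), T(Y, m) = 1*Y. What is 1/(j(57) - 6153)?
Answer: -53/326267 ≈ -0.00016244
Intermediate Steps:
T(Y, m) = Y
j(V) = -3 + 1/(-4 + V) (j(V) = -3 + 1/(V - 4) = -3 + 1/(-4 + V))
1/(j(57) - 6153) = 1/((13 - 3*57)/(-4 + 57) - 6153) = 1/((13 - 171)/53 - 6153) = 1/((1/53)*(-158) - 6153) = 1/(-158/53 - 6153) = 1/(-326267/53) = -53/326267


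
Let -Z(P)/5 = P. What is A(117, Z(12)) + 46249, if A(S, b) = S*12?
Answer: 47653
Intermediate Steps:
Z(P) = -5*P
A(S, b) = 12*S
A(117, Z(12)) + 46249 = 12*117 + 46249 = 1404 + 46249 = 47653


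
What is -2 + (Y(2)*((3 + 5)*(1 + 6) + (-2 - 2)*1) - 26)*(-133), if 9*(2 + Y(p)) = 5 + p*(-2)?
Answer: 148676/9 ≈ 16520.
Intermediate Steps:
Y(p) = -13/9 - 2*p/9 (Y(p) = -2 + (5 + p*(-2))/9 = -2 + (5 - 2*p)/9 = -2 + (5/9 - 2*p/9) = -13/9 - 2*p/9)
-2 + (Y(2)*((3 + 5)*(1 + 6) + (-2 - 2)*1) - 26)*(-133) = -2 + ((-13/9 - 2/9*2)*((3 + 5)*(1 + 6) + (-2 - 2)*1) - 26)*(-133) = -2 + ((-13/9 - 4/9)*(8*7 - 4*1) - 26)*(-133) = -2 + (-17*(56 - 4)/9 - 26)*(-133) = -2 + (-17/9*52 - 26)*(-133) = -2 + (-884/9 - 26)*(-133) = -2 - 1118/9*(-133) = -2 + 148694/9 = 148676/9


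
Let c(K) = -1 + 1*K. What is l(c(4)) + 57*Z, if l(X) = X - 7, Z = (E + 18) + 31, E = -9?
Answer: 2276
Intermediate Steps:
Z = 40 (Z = (-9 + 18) + 31 = 9 + 31 = 40)
c(K) = -1 + K
l(X) = -7 + X
l(c(4)) + 57*Z = (-7 + (-1 + 4)) + 57*40 = (-7 + 3) + 2280 = -4 + 2280 = 2276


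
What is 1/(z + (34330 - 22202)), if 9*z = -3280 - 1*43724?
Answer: 3/20716 ≈ 0.00014482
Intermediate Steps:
z = -15668/3 (z = (-3280 - 1*43724)/9 = (-3280 - 43724)/9 = (⅑)*(-47004) = -15668/3 ≈ -5222.7)
1/(z + (34330 - 22202)) = 1/(-15668/3 + (34330 - 22202)) = 1/(-15668/3 + 12128) = 1/(20716/3) = 3/20716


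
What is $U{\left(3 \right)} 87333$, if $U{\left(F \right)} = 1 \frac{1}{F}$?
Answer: $29111$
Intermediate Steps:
$U{\left(F \right)} = \frac{1}{F}$
$U{\left(3 \right)} 87333 = \frac{1}{3} \cdot 87333 = 29111$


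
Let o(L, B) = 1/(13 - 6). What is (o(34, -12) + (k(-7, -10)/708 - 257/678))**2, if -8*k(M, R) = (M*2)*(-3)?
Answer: 297813592729/5018101772544 ≈ 0.059348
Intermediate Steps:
k(M, R) = 3*M/4 (k(M, R) = -M*2*(-3)/8 = -2*M*(-3)/8 = -(-3)*M/4 = 3*M/4)
o(L, B) = 1/7
(o(34, -12) + (k(-7, -10)/708 - 257/678))**2 = (1/7 + (((3/4)*(-7))/708 - 257/678))**2 = (1/7 + (-21/4*1/708 - 257*1/678))**2 = (1/7 + (-7/944 - 257/678))**2 = (1/7 - 123677/320016)**2 = (-545723/2240112)**2 = 297813592729/5018101772544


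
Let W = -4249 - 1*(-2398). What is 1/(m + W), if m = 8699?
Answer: 1/6848 ≈ 0.00014603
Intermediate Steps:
W = -1851 (W = -4249 + 2398 = -1851)
1/(m + W) = 1/(8699 - 1851) = 1/6848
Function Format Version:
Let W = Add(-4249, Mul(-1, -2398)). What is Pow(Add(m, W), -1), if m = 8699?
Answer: Rational(1, 6848) ≈ 0.00014603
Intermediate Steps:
W = -1851 (W = Add(-4249, 2398) = -1851)
Pow(Add(m, W), -1) = Pow(Add(8699, -1851), -1) = Pow(6848, -1) = Rational(1, 6848)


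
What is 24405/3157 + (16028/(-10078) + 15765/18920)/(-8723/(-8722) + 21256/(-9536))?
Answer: 36473530197363752/4369890867390741 ≈ 8.3466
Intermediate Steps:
24405/3157 + (16028/(-10078) + 15765/18920)/(-8723/(-8722) + 21256/(-9536)) = 24405*(1/3157) + (16028*(-1/10078) + 15765*(1/18920))/(-8723*(-1/8722) + 21256*(-1/9536)) = 24405/3157 + (-8014/5039 + 3153/3784)/(8723/8722 - 2657/1192) = 24405/3157 - 14437009/(19067576*(-6388269/5198312)) = 24405/3157 - 14437009/19067576*(-5198312/6388269) = 24405/3157 + 9381009641101/15226100583243 = 36473530197363752/4369890867390741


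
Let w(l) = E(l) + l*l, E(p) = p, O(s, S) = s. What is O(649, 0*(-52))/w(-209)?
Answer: 59/3952 ≈ 0.014929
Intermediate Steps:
w(l) = l + l² (w(l) = l + l*l = l + l²)
O(649, 0*(-52))/w(-209) = 649/((-209*(1 - 209))) = 649/((-209*(-208))) = 649/43472 = 649*(1/43472) = 59/3952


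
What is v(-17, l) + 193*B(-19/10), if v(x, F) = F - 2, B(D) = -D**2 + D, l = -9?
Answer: -107443/100 ≈ -1074.4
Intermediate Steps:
B(D) = D - D**2
v(x, F) = -2 + F
v(-17, l) + 193*B(-19/10) = (-2 - 9) + 193*((-19/10)*(1 - (-19)/10)) = -11 + 193*((-19*1/10)*(1 - (-19)/10)) = -11 + 193*(-19*(1 - 1*(-19/10))/10) = -11 + 193*(-19*(1 + 19/10)/10) = -11 + 193*(-19/10*29/10) = -11 + 193*(-551/100) = -11 - 106343/100 = -107443/100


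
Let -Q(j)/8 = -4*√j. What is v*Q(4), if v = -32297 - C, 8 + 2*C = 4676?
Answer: -2216384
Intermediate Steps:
C = 2334 (C = -4 + (½)*4676 = -4 + 2338 = 2334)
Q(j) = 32*√j (Q(j) = -(-32)*√j = 32*√j)
v = -34631 (v = -32297 - 1*2334 = -32297 - 2334 = -34631)
v*Q(4) = -1108192*√4 = -1108192*2 = -34631*64 = -2216384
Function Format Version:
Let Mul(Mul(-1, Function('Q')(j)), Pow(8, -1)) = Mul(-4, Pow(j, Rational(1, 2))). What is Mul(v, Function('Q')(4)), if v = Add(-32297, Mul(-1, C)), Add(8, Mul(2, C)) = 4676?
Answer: -2216384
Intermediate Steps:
C = 2334 (C = Add(-4, Mul(Rational(1, 2), 4676)) = Add(-4, 2338) = 2334)
Function('Q')(j) = Mul(32, Pow(j, Rational(1, 2))) (Function('Q')(j) = Mul(-8, Mul(-4, Pow(j, Rational(1, 2)))) = Mul(32, Pow(j, Rational(1, 2))))
v = -34631 (v = Add(-32297, Mul(-1, 2334)) = Add(-32297, -2334) = -34631)
Mul(v, Function('Q')(4)) = Mul(-34631, Mul(32, Pow(4, Rational(1, 2)))) = Mul(-34631, Mul(32, 2)) = Mul(-34631, 64) = -2216384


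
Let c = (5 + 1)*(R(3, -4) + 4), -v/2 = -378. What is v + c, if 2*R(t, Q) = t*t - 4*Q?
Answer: 855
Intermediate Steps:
v = 756 (v = -2*(-378) = 756)
R(t, Q) = t²/2 - 2*Q (R(t, Q) = (t*t - 4*Q)/2 = (t² - 4*Q)/2 = t²/2 - 2*Q)
c = 99 (c = (5 + 1)*(((½)*3² - 2*(-4)) + 4) = 6*(((½)*9 + 8) + 4) = 6*((9/2 + 8) + 4) = 6*(25/2 + 4) = 6*(33/2) = 99)
v + c = 756 + 99 = 855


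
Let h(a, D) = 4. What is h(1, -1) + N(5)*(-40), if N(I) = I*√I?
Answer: 4 - 200*√5 ≈ -443.21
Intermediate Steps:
N(I) = I^(3/2)
h(1, -1) + N(5)*(-40) = 4 + 5^(3/2)*(-40) = 4 + (5*√5)*(-40) = 4 - 200*√5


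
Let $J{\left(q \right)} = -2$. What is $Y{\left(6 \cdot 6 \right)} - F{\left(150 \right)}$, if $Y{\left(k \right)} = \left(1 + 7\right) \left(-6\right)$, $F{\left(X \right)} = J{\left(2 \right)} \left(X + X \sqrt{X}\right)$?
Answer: $252 + 1500 \sqrt{6} \approx 3926.2$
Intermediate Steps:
$F{\left(X \right)} = - 2 X - 2 X^{\frac{3}{2}}$ ($F{\left(X \right)} = - 2 \left(X + X \sqrt{X}\right) = - 2 \left(X + X^{\frac{3}{2}}\right) = - 2 X - 2 X^{\frac{3}{2}}$)
$Y{\left(k \right)} = -48$ ($Y{\left(k \right)} = 8 \left(-6\right) = -48$)
$Y{\left(6 \cdot 6 \right)} - F{\left(150 \right)} = -48 - \left(\left(-2\right) 150 - 2 \cdot 150^{\frac{3}{2}}\right) = -48 - \left(-300 - 2 \cdot 750 \sqrt{6}\right) = -48 - \left(-300 - 1500 \sqrt{6}\right) = -48 + \left(300 + 1500 \sqrt{6}\right) = 252 + 1500 \sqrt{6}$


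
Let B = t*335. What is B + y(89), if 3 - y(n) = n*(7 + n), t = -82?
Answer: -36011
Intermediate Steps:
B = -27470 (B = -82*335 = -27470)
y(n) = 3 - n*(7 + n)
B + y(89) = -27470 + (3 - 1*89² - 7*89) = -27470 + (3 - 1*7921 - 623) = -27470 + (3 - 7921 - 623) = -27470 - 8541 = -36011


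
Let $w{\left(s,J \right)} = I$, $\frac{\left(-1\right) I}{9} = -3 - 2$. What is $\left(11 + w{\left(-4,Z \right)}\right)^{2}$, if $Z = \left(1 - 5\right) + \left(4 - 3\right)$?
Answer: $3136$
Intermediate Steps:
$Z = -3$ ($Z = -4 + 1 = -3$)
$I = 45$ ($I = - 9 \left(-3 - 2\right) = \left(-9\right) \left(-5\right) = 45$)
$w{\left(s,J \right)} = 45$
$\left(11 + w{\left(-4,Z \right)}\right)^{2} = \left(11 + 45\right)^{2} = 56^{2} = 3136$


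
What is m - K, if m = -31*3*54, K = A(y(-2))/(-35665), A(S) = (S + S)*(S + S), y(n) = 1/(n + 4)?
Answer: -179109629/35665 ≈ -5022.0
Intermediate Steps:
y(n) = 1/(4 + n)
A(S) = 4*S² (A(S) = (2*S)*(2*S) = 4*S²)
K = -1/35665 (K = (4*(1/(4 - 2))²)/(-35665) = (4*(1/2)²)*(-1/35665) = (4*(½)²)*(-1/35665) = (4*(¼))*(-1/35665) = 1*(-1/35665) = -1/35665 ≈ -2.8039e-5)
m = -5022 (m = -93*54 = -5022)
m - K = -5022 - 1*(-1/35665) = -5022 + 1/35665 = -179109629/35665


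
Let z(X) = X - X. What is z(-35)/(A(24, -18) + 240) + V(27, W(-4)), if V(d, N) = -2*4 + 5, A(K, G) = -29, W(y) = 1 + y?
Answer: -3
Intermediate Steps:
z(X) = 0
V(d, N) = -3 (V(d, N) = -8 + 5 = -3)
z(-35)/(A(24, -18) + 240) + V(27, W(-4)) = 0/(-29 + 240) - 3 = 0/211 - 3 = (1/211)*0 - 3 = 0 - 3 = -3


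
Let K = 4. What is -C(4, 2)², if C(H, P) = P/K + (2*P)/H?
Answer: -9/4 ≈ -2.2500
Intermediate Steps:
C(H, P) = P/4 + 2*P/H (C(H, P) = P/4 + (2*P)/H = P*(¼) + 2*P/H = P/4 + 2*P/H)
-C(4, 2)² = -((¼)*2*(8 + 4)/4)² = -((¼)*2*(¼)*12)² = -(3/2)² = -1*9/4 = -9/4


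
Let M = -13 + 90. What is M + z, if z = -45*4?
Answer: -103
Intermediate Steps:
M = 77
z = -180
M + z = 77 - 180 = -103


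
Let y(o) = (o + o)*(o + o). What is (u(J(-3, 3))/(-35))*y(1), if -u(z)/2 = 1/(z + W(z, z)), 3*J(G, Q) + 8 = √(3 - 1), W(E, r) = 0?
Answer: -96/1085 - 12*√2/1085 ≈ -0.10412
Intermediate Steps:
J(G, Q) = -8/3 + √2/3 (J(G, Q) = -8/3 + √(3 - 1)/3 = -8/3 + √2/3)
y(o) = 4*o² (y(o) = (2*o)*(2*o) = 4*o²)
u(z) = -2/z (u(z) = -2/(z + 0) = -2/z)
(u(J(-3, 3))/(-35))*y(1) = (-2/(-8/3 + √2/3)/(-35))*(4*1²) = (-2/(-8/3 + √2/3)*(-1/35))*(4*1) = (2/(35*(-8/3 + √2/3)))*4 = 8/(35*(-8/3 + √2/3))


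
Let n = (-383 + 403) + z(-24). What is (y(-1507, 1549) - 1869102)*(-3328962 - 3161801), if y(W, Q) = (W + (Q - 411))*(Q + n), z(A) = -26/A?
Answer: 63569565698313/4 ≈ 1.5892e+13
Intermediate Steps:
n = 253/12 (n = (-383 + 403) - 26/(-24) = 20 - 26*(-1/24) = 20 + 13/12 = 253/12 ≈ 21.083)
y(W, Q) = (253/12 + Q)*(-411 + Q + W) (y(W, Q) = (W + (Q - 411))*(Q + 253/12) = (W + (-411 + Q))*(253/12 + Q) = (-411 + Q + W)*(253/12 + Q) = (253/12 + Q)*(-411 + Q + W))
(y(-1507, 1549) - 1869102)*(-3328962 - 3161801) = ((-34661/4 + 1549**2 - 4679/12*1549 + (253/12)*(-1507) + 1549*(-1507)) - 1869102)*(-3328962 - 3161801) = ((-34661/4 + 2399401 - 7247771/12 - 381271/12 - 2334343) - 1869102)*(-6490763) = (-2317443/4 - 1869102)*(-6490763) = -9793851/4*(-6490763) = 63569565698313/4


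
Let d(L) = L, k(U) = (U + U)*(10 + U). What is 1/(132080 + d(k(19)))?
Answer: 1/133182 ≈ 7.5085e-6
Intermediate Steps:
k(U) = 2*U*(10 + U) (k(U) = (2*U)*(10 + U) = 2*U*(10 + U))
1/(132080 + d(k(19))) = 1/(132080 + 2*19*(10 + 19)) = 1/(132080 + 2*19*29) = 1/(132080 + 1102) = 1/133182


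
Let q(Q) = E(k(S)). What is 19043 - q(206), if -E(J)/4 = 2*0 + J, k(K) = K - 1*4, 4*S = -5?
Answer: 19022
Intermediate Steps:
S = -5/4 (S = (1/4)*(-5) = -5/4 ≈ -1.2500)
k(K) = -4 + K (k(K) = K - 4 = -4 + K)
E(J) = -4*J (E(J) = -4*(2*0 + J) = -4*(0 + J) = -4*J)
q(Q) = 21 (q(Q) = -4*(-4 - 5/4) = -4*(-21/4) = 21)
19043 - q(206) = 19043 - 1*21 = 19043 - 21 = 19022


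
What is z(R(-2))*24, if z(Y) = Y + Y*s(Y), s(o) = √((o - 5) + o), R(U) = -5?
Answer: -120 - 120*I*√15 ≈ -120.0 - 464.76*I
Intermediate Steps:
s(o) = √(-5 + 2*o) (s(o) = √((-5 + o) + o) = √(-5 + 2*o))
z(Y) = Y + Y*√(-5 + 2*Y)
z(R(-2))*24 = -5*(1 + √(-5 + 2*(-5)))*24 = -5*(1 + √(-5 - 10))*24 = -5*(1 + √(-15))*24 = -5*(1 + I*√15)*24 = (-5 - 5*I*√15)*24 = -120 - 120*I*√15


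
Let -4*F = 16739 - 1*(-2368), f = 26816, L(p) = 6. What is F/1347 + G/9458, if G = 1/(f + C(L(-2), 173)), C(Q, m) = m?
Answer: -812881717091/229225241876 ≈ -3.5462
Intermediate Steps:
F = -19107/4 (F = -(16739 - 1*(-2368))/4 = -(16739 + 2368)/4 = -1/4*19107 = -19107/4 ≈ -4776.8)
G = 1/26989 (G = 1/(26816 + 173) = 1/26989 ≈ 3.7052e-5)
F/1347 + G/9458 = -19107/4/1347 + (1/26989)/9458 = -19107/4*1/1347 + (1/26989)*(1/9458) = -6369/1796 + 1/255261962 = -812881717091/229225241876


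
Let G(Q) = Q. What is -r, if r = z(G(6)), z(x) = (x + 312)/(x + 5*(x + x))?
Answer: -53/11 ≈ -4.8182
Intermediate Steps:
z(x) = (312 + x)/(11*x) (z(x) = (312 + x)/(x + 5*(2*x)) = (312 + x)/(x + 10*x) = (312 + x)/((11*x)) = (312 + x)*(1/(11*x)) = (312 + x)/(11*x))
r = 53/11 (r = (1/11)*(312 + 6)/6 = (1/11)*(⅙)*318 = 53/11 ≈ 4.8182)
-r = -1*53/11 = -53/11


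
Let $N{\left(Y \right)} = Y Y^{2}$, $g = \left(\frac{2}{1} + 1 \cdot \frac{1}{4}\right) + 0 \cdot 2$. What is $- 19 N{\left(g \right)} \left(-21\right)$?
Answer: $\frac{290871}{64} \approx 4544.9$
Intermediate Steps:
$g = \frac{9}{4}$ ($g = \left(2 \cdot 1 + 1 \cdot \frac{1}{4}\right) + 0 = \left(2 + \frac{1}{4}\right) + 0 = \frac{9}{4} + 0 = \frac{9}{4} \approx 2.25$)
$N{\left(Y \right)} = Y^{3}$
$- 19 N{\left(g \right)} \left(-21\right) = - 19 \left(\frac{9}{4}\right)^{3} \left(-21\right) = \left(-19\right) \frac{729}{64} \left(-21\right) = \left(- \frac{13851}{64}\right) \left(-21\right) = \frac{290871}{64}$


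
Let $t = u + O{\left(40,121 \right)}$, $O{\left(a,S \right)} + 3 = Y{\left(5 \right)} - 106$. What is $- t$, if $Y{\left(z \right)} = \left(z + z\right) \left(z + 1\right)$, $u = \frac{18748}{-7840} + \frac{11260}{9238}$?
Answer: $\frac{454223213}{9053240} \approx 50.172$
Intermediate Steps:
$u = - \frac{10614453}{9053240}$ ($u = 18748 \left(- \frac{1}{7840}\right) + 11260 \cdot \frac{1}{9238} = - \frac{4687}{1960} + \frac{5630}{4619} = - \frac{10614453}{9053240} \approx -1.1724$)
$Y{\left(z \right)} = 2 z \left(1 + z\right)$
$O{\left(a,S \right)} = -49$ ($O{\left(a,S \right)} = -3 + \left(2 \cdot 5 \left(1 + 5\right) - 106\right) = -3 - \left(106 - 60\right) = -3 + \left(60 - 106\right) = -3 - 46 = -49$)
$t = - \frac{454223213}{9053240}$ ($t = - \frac{10614453}{9053240} - 49 = - \frac{454223213}{9053240} \approx -50.172$)
$- t = \left(-1\right) \left(- \frac{454223213}{9053240}\right) = \frac{454223213}{9053240}$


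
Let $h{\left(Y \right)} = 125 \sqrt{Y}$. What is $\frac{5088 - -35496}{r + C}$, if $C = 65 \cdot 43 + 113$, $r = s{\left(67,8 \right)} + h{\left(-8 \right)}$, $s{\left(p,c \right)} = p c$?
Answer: $\frac{17471412}{1498267} - \frac{1268250 i \sqrt{2}}{1498267} \approx 11.661 - 1.1971 i$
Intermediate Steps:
$s{\left(p,c \right)} = c p$
$r = 536 + 250 i \sqrt{2}$ ($r = 8 \cdot 67 + 125 \sqrt{-8} = 536 + 125 \cdot 2 i \sqrt{2} = 536 + 250 i \sqrt{2} \approx 536.0 + 353.55 i$)
$C = 2908$ ($C = 2795 + 113 = 2908$)
$\frac{5088 - -35496}{r + C} = \frac{5088 - -35496}{\left(536 + 250 i \sqrt{2}\right) + 2908} = \frac{5088 + 35496}{3444 + 250 i \sqrt{2}} = \frac{40584}{3444 + 250 i \sqrt{2}}$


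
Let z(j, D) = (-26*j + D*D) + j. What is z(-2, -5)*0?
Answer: 0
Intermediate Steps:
z(j, D) = D² - 25*j (z(j, D) = (-26*j + D²) + j = (D² - 26*j) + j = D² - 25*j)
z(-2, -5)*0 = ((-5)² - 25*(-2))*0 = (25 + 50)*0 = 75*0 = 0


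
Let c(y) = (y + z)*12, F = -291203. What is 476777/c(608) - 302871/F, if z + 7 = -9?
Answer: 140990488315/2068706112 ≈ 68.154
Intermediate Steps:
z = -16 (z = -7 - 9 = -16)
c(y) = -192 + 12*y (c(y) = (y - 16)*12 = (-16 + y)*12 = -192 + 12*y)
476777/c(608) - 302871/F = 476777/(-192 + 12*608) - 302871/(-291203) = 476777/(-192 + 7296) - 302871*(-1/291203) = 476777/7104 + 302871/291203 = 140990488315/2068706112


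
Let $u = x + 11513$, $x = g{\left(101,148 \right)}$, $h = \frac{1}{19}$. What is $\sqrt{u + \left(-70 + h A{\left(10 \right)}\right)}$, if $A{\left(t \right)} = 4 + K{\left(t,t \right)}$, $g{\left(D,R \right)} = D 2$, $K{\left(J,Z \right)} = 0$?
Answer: $\frac{\sqrt{4203921}}{19} \approx 107.91$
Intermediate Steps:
$h = \frac{1}{19} \approx 0.052632$
$g{\left(D,R \right)} = 2 D$
$A{\left(t \right)} = 4$ ($A{\left(t \right)} = 4 + 0 = 4$)
$x = 202$ ($x = 2 \cdot 101 = 202$)
$u = 11715$ ($u = 202 + 11513 = 11715$)
$\sqrt{u + \left(-70 + h A{\left(10 \right)}\right)} = \sqrt{11715 + \left(-70 + \frac{1}{19} \cdot 4\right)} = \sqrt{11715 + \left(-70 + \frac{4}{19}\right)} = \sqrt{11715 - \frac{1326}{19}} = \sqrt{\frac{221259}{19}} = \frac{\sqrt{4203921}}{19}$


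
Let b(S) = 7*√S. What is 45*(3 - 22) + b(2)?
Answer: -855 + 7*√2 ≈ -845.10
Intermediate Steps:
45*(3 - 22) + b(2) = 45*(3 - 22) + 7*√2 = 45*(-19) + 7*√2 = -855 + 7*√2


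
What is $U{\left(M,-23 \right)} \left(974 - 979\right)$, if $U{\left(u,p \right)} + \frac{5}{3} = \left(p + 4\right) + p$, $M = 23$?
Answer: $\frac{655}{3} \approx 218.33$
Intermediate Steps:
$U{\left(u,p \right)} = \frac{7}{3} + 2 p$ ($U{\left(u,p \right)} = - \frac{5}{3} + \left(\left(p + 4\right) + p\right) = - \frac{5}{3} + \left(\left(4 + p\right) + p\right) = - \frac{5}{3} + \left(4 + 2 p\right) = \frac{7}{3} + 2 p$)
$U{\left(M,-23 \right)} \left(974 - 979\right) = \left(\frac{7}{3} + 2 \left(-23\right)\right) \left(974 - 979\right) = \left(\frac{7}{3} - 46\right) \left(-5\right) = \left(- \frac{131}{3}\right) \left(-5\right) = \frac{655}{3}$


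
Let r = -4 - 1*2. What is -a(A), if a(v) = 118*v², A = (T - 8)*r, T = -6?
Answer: -832608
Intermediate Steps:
r = -6 (r = -4 - 2 = -6)
A = 84 (A = (-6 - 8)*(-6) = -14*(-6) = 84)
-a(A) = -118*84² = -118*7056 = -1*832608 = -832608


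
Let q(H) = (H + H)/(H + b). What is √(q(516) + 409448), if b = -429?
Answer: 4*√21522234/29 ≈ 639.89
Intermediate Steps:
q(H) = 2*H/(-429 + H) (q(H) = (H + H)/(H - 429) = (2*H)/(-429 + H) = 2*H/(-429 + H))
√(q(516) + 409448) = √(2*516/(-429 + 516) + 409448) = √(2*516/87 + 409448) = √(2*516*(1/87) + 409448) = √(344/29 + 409448) = √(11874336/29) = 4*√21522234/29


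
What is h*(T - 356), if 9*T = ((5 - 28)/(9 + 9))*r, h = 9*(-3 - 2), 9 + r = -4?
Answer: 286865/18 ≈ 15937.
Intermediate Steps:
r = -13 (r = -9 - 4 = -13)
h = -45 (h = 9*(-5) = -45)
T = 299/162 (T = (((5 - 28)/(9 + 9))*(-13))/9 = (-23/18*(-13))/9 = (⅑)*(299/18) = 299/162 ≈ 1.8457)
h*(T - 356) = -45*(299/162 - 356) = -45*(-57373/162) = 286865/18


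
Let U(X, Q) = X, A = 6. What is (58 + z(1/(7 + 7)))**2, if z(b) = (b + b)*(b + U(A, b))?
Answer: 33281361/9604 ≈ 3465.4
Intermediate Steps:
z(b) = 2*b*(6 + b) (z(b) = (b + b)*(b + 6) = (2*b)*(6 + b) = 2*b*(6 + b))
(58 + z(1/(7 + 7)))**2 = (58 + 2*(6 + 1/(7 + 7))/(7 + 7))**2 = (58 + 2*(6 + 1/14)/14)**2 = (58 + 2*(1/14)*(6 + 1/14))**2 = (58 + 2*(1/14)*(85/14))**2 = (58 + 85/98)**2 = (5769/98)**2 = 33281361/9604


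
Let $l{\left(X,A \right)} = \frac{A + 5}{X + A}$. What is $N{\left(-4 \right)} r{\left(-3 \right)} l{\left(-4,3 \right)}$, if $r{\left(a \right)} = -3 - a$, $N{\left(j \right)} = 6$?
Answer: $0$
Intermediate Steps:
$l{\left(X,A \right)} = \frac{5 + A}{A + X}$
$N{\left(-4 \right)} r{\left(-3 \right)} l{\left(-4,3 \right)} = 6 \left(-3 - -3\right) \frac{5 + 3}{3 - 4} = 6 \left(-3 + 3\right) \frac{1}{-1} \cdot 8 = 6 \cdot 0 \left(\left(-1\right) 8\right) = 0 \left(-8\right) = 0$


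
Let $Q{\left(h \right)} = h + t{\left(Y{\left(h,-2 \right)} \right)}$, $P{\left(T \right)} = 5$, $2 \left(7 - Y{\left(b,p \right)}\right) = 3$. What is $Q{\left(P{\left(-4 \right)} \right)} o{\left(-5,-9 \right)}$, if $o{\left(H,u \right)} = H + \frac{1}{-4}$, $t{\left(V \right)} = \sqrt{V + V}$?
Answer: $- \frac{105}{4} - \frac{21 \sqrt{11}}{4} \approx -43.662$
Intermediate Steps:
$Y{\left(b,p \right)} = \frac{11}{2}$ ($Y{\left(b,p \right)} = 7 - \frac{3}{2} = \frac{11}{2}$)
$t{\left(V \right)} = \sqrt{2} \sqrt{V}$ ($t{\left(V \right)} = \sqrt{2 V} = \sqrt{2} \sqrt{V}$)
$o{\left(H,u \right)} = - \frac{1}{4} + H$ ($o{\left(H,u \right)} = H - \frac{1}{4} = - \frac{1}{4} + H$)
$Q{\left(h \right)} = h + \sqrt{11}$ ($Q{\left(h \right)} = h + \sqrt{2} \sqrt{\frac{11}{2}} = h + \sqrt{2} \frac{\sqrt{22}}{2} = h + \sqrt{11}$)
$Q{\left(P{\left(-4 \right)} \right)} o{\left(-5,-9 \right)} = \left(5 + \sqrt{11}\right) \left(- \frac{1}{4} - 5\right) = \left(5 + \sqrt{11}\right) \left(- \frac{21}{4}\right) = - \frac{105}{4} - \frac{21 \sqrt{11}}{4}$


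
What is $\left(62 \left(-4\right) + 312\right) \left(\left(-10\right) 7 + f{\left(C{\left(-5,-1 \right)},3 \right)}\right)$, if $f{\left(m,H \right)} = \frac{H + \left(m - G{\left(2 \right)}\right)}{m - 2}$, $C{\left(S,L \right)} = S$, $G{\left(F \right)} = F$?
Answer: $- \frac{31104}{7} \approx -4443.4$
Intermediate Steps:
$f{\left(m,H \right)} = \frac{-2 + H + m}{-2 + m}$ ($f{\left(m,H \right)} = \frac{H + \left(m - 2\right)}{m - 2} = \frac{H + \left(m - 2\right)}{-2 + m} = \frac{H + \left(-2 + m\right)}{-2 + m} = \frac{-2 + H + m}{-2 + m}$)
$\left(62 \left(-4\right) + 312\right) \left(\left(-10\right) 7 + f{\left(C{\left(-5,-1 \right)},3 \right)}\right) = \left(62 \left(-4\right) + 312\right) \left(\left(-10\right) 7 + \frac{-2 + 3 - 5}{-2 - 5}\right) = \left(-248 + 312\right) \left(-70 + \frac{1}{-7} \left(-4\right)\right) = 64 \left(-70 - - \frac{4}{7}\right) = 64 \left(-70 + \frac{4}{7}\right) = 64 \left(- \frac{486}{7}\right) = - \frac{31104}{7}$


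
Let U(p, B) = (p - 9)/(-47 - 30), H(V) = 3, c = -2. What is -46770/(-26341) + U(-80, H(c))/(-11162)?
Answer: 820311319/462028666 ≈ 1.7755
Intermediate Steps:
U(p, B) = 9/77 - p/77 (U(p, B) = (-9 + p)/(-77) = (-9 + p)*(-1/77) = 9/77 - p/77)
-46770/(-26341) + U(-80, H(c))/(-11162) = -46770/(-26341) + (9/77 - 1/77*(-80))/(-11162) = -46770*(-1/26341) + (9/77 + 80/77)*(-1/11162) = 46770/26341 + (89/77)*(-1/11162) = 46770/26341 - 89/859474 = 820311319/462028666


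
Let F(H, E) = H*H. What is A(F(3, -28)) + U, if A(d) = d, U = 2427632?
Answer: 2427641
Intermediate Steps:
F(H, E) = H**2
A(F(3, -28)) + U = 3**2 + 2427632 = 9 + 2427632 = 2427641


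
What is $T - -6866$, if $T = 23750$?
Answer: $30616$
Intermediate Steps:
$T - -6866 = 23750 - -6866 = 23750 + \left(6890 - 24\right) = 23750 + 6866 = 30616$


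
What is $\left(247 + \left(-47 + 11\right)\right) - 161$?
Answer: $50$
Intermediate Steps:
$\left(247 + \left(-47 + 11\right)\right) - 161 = \left(247 - 36\right) - 161 = 211 - 161 = 50$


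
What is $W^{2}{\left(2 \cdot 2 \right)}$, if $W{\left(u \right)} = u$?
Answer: $16$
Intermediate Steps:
$W^{2}{\left(2 \cdot 2 \right)} = \left(2 \cdot 2\right)^{2} = 4^{2} = 16$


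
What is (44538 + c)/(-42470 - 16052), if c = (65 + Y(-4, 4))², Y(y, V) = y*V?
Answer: -46939/58522 ≈ -0.80207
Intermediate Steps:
Y(y, V) = V*y
c = 2401 (c = (65 + 4*(-4))² = (65 - 16)² = 49² = 2401)
(44538 + c)/(-42470 - 16052) = (44538 + 2401)/(-42470 - 16052) = 46939/(-58522) = 46939*(-1/58522) = -46939/58522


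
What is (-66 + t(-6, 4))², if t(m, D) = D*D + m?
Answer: 3136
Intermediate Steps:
t(m, D) = m + D² (t(m, D) = D² + m = m + D²)
(-66 + t(-6, 4))² = (-66 + (-6 + 4²))² = (-66 + (-6 + 16))² = (-66 + 10)² = (-56)² = 3136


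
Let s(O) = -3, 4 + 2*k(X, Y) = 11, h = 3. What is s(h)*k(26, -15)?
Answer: -21/2 ≈ -10.500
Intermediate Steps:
k(X, Y) = 7/2 (k(X, Y) = -2 + (½)*11 = -2 + 11/2 = 7/2)
s(h)*k(26, -15) = -3*7/2 = -21/2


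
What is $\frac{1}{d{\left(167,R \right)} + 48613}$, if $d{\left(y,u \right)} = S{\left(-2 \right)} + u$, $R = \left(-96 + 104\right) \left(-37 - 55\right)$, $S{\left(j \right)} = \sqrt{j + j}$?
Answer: $\frac{47877}{2292207133} - \frac{2 i}{2292207133} \approx 2.0887 \cdot 10^{-5} - 8.7252 \cdot 10^{-10} i$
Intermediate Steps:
$S{\left(j \right)} = \sqrt{2} \sqrt{j}$ ($S{\left(j \right)} = \sqrt{2 j} = \sqrt{2} \sqrt{j}$)
$R = -736$ ($R = 8 \left(-92\right) = -736$)
$d{\left(y,u \right)} = u + 2 i$ ($d{\left(y,u \right)} = \sqrt{2} \sqrt{-2} + u = \sqrt{2} i \sqrt{2} + u = 2 i + u = u + 2 i$)
$\frac{1}{d{\left(167,R \right)} + 48613} = \frac{1}{\left(-736 + 2 i\right) + 48613} = \frac{1}{47877 + 2 i} = \frac{47877 - 2 i}{2292207133}$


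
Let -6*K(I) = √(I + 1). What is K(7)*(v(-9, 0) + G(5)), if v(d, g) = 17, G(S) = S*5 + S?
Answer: -47*√2/3 ≈ -22.156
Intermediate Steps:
G(S) = 6*S (G(S) = 5*S + S = 6*S)
K(I) = -√(1 + I)/6 (K(I) = -√(I + 1)/6 = -√(1 + I)/6)
K(7)*(v(-9, 0) + G(5)) = (-√(1 + 7)/6)*(17 + 6*5) = (-√2/3)*(17 + 30) = -√2/3*47 = -47*√2/3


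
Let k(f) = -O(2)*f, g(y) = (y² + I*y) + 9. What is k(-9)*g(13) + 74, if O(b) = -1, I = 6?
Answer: -2230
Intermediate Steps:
g(y) = 9 + y² + 6*y (g(y) = (y² + 6*y) + 9 = 9 + y² + 6*y)
k(f) = f (k(f) = -(-1)*f = f)
k(-9)*g(13) + 74 = -9*(9 + 13² + 6*13) + 74 = -9*(9 + 169 + 78) + 74 = -9*256 + 74 = -2304 + 74 = -2230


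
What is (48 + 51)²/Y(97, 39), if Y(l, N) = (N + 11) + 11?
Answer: 9801/61 ≈ 160.67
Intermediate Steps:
Y(l, N) = 22 + N (Y(l, N) = (11 + N) + 11 = 22 + N)
(48 + 51)²/Y(97, 39) = (48 + 51)²/(22 + 39) = 99²/61 = 9801*(1/61) = 9801/61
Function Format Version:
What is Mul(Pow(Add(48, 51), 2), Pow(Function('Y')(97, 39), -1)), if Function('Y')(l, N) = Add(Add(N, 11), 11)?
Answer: Rational(9801, 61) ≈ 160.67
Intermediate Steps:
Function('Y')(l, N) = Add(22, N) (Function('Y')(l, N) = Add(Add(11, N), 11) = Add(22, N))
Mul(Pow(Add(48, 51), 2), Pow(Function('Y')(97, 39), -1)) = Mul(Pow(Add(48, 51), 2), Pow(Add(22, 39), -1)) = Mul(Pow(99, 2), Pow(61, -1)) = Mul(9801, Rational(1, 61)) = Rational(9801, 61)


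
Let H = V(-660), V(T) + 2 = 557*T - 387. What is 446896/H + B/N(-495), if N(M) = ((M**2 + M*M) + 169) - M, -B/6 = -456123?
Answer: 393923045449/90293584213 ≈ 4.3627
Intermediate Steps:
B = 2736738 (B = -6*(-456123) = 2736738)
V(T) = -389 + 557*T (V(T) = -2 + (557*T - 387) = -2 + (-387 + 557*T) = -389 + 557*T)
H = -368009 (H = -389 + 557*(-660) = -389 - 367620 = -368009)
N(M) = 169 - M + 2*M**2 (N(M) = ((M**2 + M**2) + 169) - M = (2*M**2 + 169) - M = (169 + 2*M**2) - M = 169 - M + 2*M**2)
446896/H + B/N(-495) = 446896/(-368009) + 2736738/(169 - 1*(-495) + 2*(-495)**2) = 446896*(-1/368009) + 2736738/(169 + 495 + 2*245025) = -446896/368009 + 2736738/(169 + 495 + 490050) = -446896/368009 + 2736738/490714 = -446896/368009 + 2736738*(1/490714) = -446896/368009 + 1368369/245357 = 393923045449/90293584213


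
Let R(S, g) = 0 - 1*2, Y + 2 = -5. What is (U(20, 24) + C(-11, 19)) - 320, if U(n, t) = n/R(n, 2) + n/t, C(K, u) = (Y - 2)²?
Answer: -1489/6 ≈ -248.17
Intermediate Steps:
Y = -7 (Y = -2 - 5 = -7)
R(S, g) = -2 (R(S, g) = 0 - 2 = -2)
C(K, u) = 81 (C(K, u) = (-7 - 2)² = (-9)² = 81)
U(n, t) = -n/2 + n/t (U(n, t) = n/(-2) + n/t = n*(-½) + n/t = -n/2 + n/t)
(U(20, 24) + C(-11, 19)) - 320 = ((-½*20 + 20/24) + 81) - 320 = ((-10 + 20*(1/24)) + 81) - 320 = ((-10 + ⅚) + 81) - 320 = (-55/6 + 81) - 320 = 431/6 - 320 = -1489/6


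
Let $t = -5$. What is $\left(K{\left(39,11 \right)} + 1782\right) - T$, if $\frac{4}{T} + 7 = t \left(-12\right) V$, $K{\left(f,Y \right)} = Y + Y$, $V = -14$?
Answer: $\frac{1527992}{847} \approx 1804.0$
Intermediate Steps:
$K{\left(f,Y \right)} = 2 Y$
$T = - \frac{4}{847}$ ($T = \frac{4}{-7 + \left(-5\right) \left(-12\right) \left(-14\right)} = \frac{4}{-7 + 60 \left(-14\right)} = \frac{4}{-7 - 840} = \frac{4}{-847} = 4 \left(- \frac{1}{847}\right) = - \frac{4}{847} \approx -0.0047226$)
$\left(K{\left(39,11 \right)} + 1782\right) - T = \left(2 \cdot 11 + 1782\right) - - \frac{4}{847} = \left(22 + 1782\right) + \frac{4}{847} = 1804 + \frac{4}{847} = \frac{1527992}{847}$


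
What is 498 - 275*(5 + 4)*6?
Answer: -14352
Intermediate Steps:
498 - 275*(5 + 4)*6 = 498 - 2475*6 = 498 - 275*54 = 498 - 14850 = -14352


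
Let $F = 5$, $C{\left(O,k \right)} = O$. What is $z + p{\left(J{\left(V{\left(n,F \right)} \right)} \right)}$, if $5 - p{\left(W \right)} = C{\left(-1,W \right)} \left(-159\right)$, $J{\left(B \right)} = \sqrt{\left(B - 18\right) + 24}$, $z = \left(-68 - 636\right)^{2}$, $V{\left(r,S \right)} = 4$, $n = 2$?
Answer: $495462$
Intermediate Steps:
$z = 495616$ ($z = \left(-704\right)^{2} = 495616$)
$J{\left(B \right)} = \sqrt{6 + B}$ ($J{\left(B \right)} = \sqrt{\left(-18 + B\right) + 24} = \sqrt{6 + B}$)
$p{\left(W \right)} = -154$ ($p{\left(W \right)} = 5 - \left(-1\right) \left(-159\right) = 5 - 159 = -154$)
$z + p{\left(J{\left(V{\left(n,F \right)} \right)} \right)} = 495616 - 154 = 495462$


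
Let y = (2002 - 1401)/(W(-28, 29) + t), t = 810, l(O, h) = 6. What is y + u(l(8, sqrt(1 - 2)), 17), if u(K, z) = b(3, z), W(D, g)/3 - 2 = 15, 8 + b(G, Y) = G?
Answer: -3704/861 ≈ -4.3020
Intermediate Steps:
b(G, Y) = -8 + G
W(D, g) = 51 (W(D, g) = 6 + 3*15 = 6 + 45 = 51)
u(K, z) = -5 (u(K, z) = -8 + 3 = -5)
y = 601/861 (y = (2002 - 1401)/(51 + 810) = 601/861 ≈ 0.69803)
y + u(l(8, sqrt(1 - 2)), 17) = 601/861 - 5 = -3704/861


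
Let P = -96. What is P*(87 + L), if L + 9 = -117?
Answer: 3744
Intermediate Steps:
L = -126 (L = -9 - 117 = -126)
P*(87 + L) = -96*(87 - 126) = -96*(-39) = 3744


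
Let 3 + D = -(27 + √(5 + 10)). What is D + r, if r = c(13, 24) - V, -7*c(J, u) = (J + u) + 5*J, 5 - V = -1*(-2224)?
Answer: 15221/7 - √15 ≈ 2170.6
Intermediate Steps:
V = -2219 (V = 5 - (-1)*(-2224) = 5 - 1*2224 = 5 - 2224 = -2219)
c(J, u) = -6*J/7 - u/7 (c(J, u) = -((J + u) + 5*J)/7 = -(u + 6*J)/7 = -6*J/7 - u/7)
r = 15431/7 (r = (-6/7*13 - ⅐*24) - 1*(-2219) = (-78/7 - 24/7) + 2219 = -102/7 + 2219 = 15431/7 ≈ 2204.4)
D = -30 - √15 (D = -3 - (27 + √(5 + 10)) = -3 - (27 + √15) = -3 + (-27 - √15) = -30 - √15 ≈ -33.873)
D + r = (-30 - √15) + 15431/7 = 15221/7 - √15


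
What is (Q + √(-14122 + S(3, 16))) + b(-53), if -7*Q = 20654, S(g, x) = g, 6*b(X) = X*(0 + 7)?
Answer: -126521/42 + I*√14119 ≈ -3012.4 + 118.82*I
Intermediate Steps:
b(X) = 7*X/6 (b(X) = (X*(0 + 7))/6 = (X*7)/6 = (7*X)/6 = 7*X/6)
Q = -20654/7 (Q = -⅐*20654 = -20654/7 ≈ -2950.6)
(Q + √(-14122 + S(3, 16))) + b(-53) = (-20654/7 + √(-14122 + 3)) + (7/6)*(-53) = (-20654/7 + √(-14119)) - 371/6 = (-20654/7 + I*√14119) - 371/6 = -126521/42 + I*√14119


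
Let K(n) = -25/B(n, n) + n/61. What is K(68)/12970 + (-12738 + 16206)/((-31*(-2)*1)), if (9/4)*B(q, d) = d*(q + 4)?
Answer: 2985234525013/53369163520 ≈ 55.936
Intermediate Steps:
B(q, d) = 4*d*(4 + q)/9 (B(q, d) = 4*(d*(q + 4))/9 = 4*(d*(4 + q))/9 = 4*d*(4 + q)/9)
K(n) = n/61 - 225/(4*n*(4 + n)) (K(n) = -25*9/(4*n*(4 + n)) + n/61 = -225/(4*n*(4 + n)) + n*(1/61) = -225/(4*n*(4 + n)) + n/61 = n/61 - 225/(4*n*(4 + n)))
K(68)/12970 + (-12738 + 16206)/((-31*(-2)*1)) = ((1/244)*(-13725 + 4*68²*(4 + 68))/(68*(4 + 68)))/12970 + (-12738 + 16206)/((-31*(-2)*1)) = ((1/244)*(1/68)*(-13725 + 4*4624*72)/72)*(1/12970) + 3468/((62*1)) = ((1/244)*(1/68)*(1/72)*(-13725 + 1331712))*(1/12970) + 3468/62 = ((1/244)*(1/68)*(1/72)*1317987)*(1/12970) + 3468*(1/62) = (146443/132736)*(1/12970) + 1734/31 = 146443/1721585920 + 1734/31 = 2985234525013/53369163520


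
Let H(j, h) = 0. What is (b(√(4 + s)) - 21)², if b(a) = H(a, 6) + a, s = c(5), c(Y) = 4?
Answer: 449 - 84*√2 ≈ 330.21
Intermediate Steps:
s = 4
b(a) = a (b(a) = 0 + a = a)
(b(√(4 + s)) - 21)² = (√(4 + 4) - 21)² = (√8 - 21)² = (2*√2 - 21)² = (-21 + 2*√2)²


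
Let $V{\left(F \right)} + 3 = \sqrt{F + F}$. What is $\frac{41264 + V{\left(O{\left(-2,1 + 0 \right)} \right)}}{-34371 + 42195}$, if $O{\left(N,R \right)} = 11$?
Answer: $\frac{41261}{7824} + \frac{\sqrt{22}}{7824} \approx 5.2742$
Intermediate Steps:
$V{\left(F \right)} = -3 + \sqrt{2} \sqrt{F}$ ($V{\left(F \right)} = -3 + \sqrt{F + F} = -3 + \sqrt{2 F} = -3 + \sqrt{2} \sqrt{F}$)
$\frac{41264 + V{\left(O{\left(-2,1 + 0 \right)} \right)}}{-34371 + 42195} = \frac{41264 - \left(3 - \sqrt{2} \sqrt{11}\right)}{-34371 + 42195} = \frac{41264 - \left(3 - \sqrt{22}\right)}{7824} = \left(41261 + \sqrt{22}\right) \frac{1}{7824} = \frac{41261}{7824} + \frac{\sqrt{22}}{7824}$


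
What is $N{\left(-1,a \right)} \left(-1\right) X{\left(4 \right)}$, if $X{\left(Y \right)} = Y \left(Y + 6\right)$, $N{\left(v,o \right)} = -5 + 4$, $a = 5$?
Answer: $40$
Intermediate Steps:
$N{\left(v,o \right)} = -1$
$X{\left(Y \right)} = Y \left(6 + Y\right)$
$N{\left(-1,a \right)} \left(-1\right) X{\left(4 \right)} = \left(-1\right) \left(-1\right) 4 \left(6 + 4\right) = 1 \cdot 4 \cdot 10 = 1 \cdot 40 = 40$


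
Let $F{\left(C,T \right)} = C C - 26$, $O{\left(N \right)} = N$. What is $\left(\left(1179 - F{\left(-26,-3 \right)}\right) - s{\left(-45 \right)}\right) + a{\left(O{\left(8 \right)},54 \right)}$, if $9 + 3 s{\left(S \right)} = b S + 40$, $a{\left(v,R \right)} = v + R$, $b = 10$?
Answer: $\frac{2192}{3} \approx 730.67$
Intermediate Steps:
$F{\left(C,T \right)} = -26 + C^{2}$ ($F{\left(C,T \right)} = C^{2} - 26 = -26 + C^{2}$)
$a{\left(v,R \right)} = R + v$
$s{\left(S \right)} = \frac{31}{3} + \frac{10 S}{3}$ ($s{\left(S \right)} = -3 + \frac{10 S + 40}{3} = -3 + \frac{40 + 10 S}{3} = -3 + \left(\frac{40}{3} + \frac{10 S}{3}\right) = \frac{31}{3} + \frac{10 S}{3}$)
$\left(\left(1179 - F{\left(-26,-3 \right)}\right) - s{\left(-45 \right)}\right) + a{\left(O{\left(8 \right)},54 \right)} = \left(\left(1179 - \left(-26 + \left(-26\right)^{2}\right)\right) - \left(\frac{31}{3} + \frac{10}{3} \left(-45\right)\right)\right) + \left(54 + 8\right) = \left(\left(1179 - \left(-26 + 676\right)\right) - \left(\frac{31}{3} - 150\right)\right) + 62 = \left(\left(1179 - 650\right) - - \frac{419}{3}\right) + 62 = \left(\left(1179 - 650\right) + \frac{419}{3}\right) + 62 = \left(529 + \frac{419}{3}\right) + 62 = \frac{2006}{3} + 62 = \frac{2192}{3}$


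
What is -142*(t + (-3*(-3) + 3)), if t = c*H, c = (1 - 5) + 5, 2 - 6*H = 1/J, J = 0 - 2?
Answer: -10579/6 ≈ -1763.2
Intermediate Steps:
J = -2
H = 5/12 (H = ⅓ - ⅙/(-2) = ⅓ - ⅙*(-½) = ⅓ + 1/12 = 5/12 ≈ 0.41667)
c = 1 (c = -4 + 5 = 1)
t = 5/12 (t = 1*(5/12) = 5/12 ≈ 0.41667)
-142*(t + (-3*(-3) + 3)) = -142*(5/12 + (-3*(-3) + 3)) = -142*(5/12 + (9 + 3)) = -142*(5/12 + 12) = -142*149/12 = -10579/6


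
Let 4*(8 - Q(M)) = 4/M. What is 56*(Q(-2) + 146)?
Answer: 8652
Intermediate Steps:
Q(M) = 8 - 1/M
56*(Q(-2) + 146) = 56*((8 - 1/(-2)) + 146) = 56*((8 - 1*(-½)) + 146) = 56*((8 + ½) + 146) = 56*(17/2 + 146) = 56*(309/2) = 8652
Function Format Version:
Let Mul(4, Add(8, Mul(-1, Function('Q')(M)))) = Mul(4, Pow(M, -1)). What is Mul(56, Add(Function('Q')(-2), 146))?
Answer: 8652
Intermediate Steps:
Function('Q')(M) = Add(8, Mul(-1, Pow(M, -1))) (Function('Q')(M) = Add(8, Mul(Rational(-1, 4), Mul(4, Pow(M, -1)))) = Add(8, Mul(-1, Pow(M, -1))))
Mul(56, Add(Function('Q')(-2), 146)) = Mul(56, Add(Add(8, Mul(-1, Pow(-2, -1))), 146)) = Mul(56, Add(Add(8, Mul(-1, Rational(-1, 2))), 146)) = Mul(56, Add(Add(8, Rational(1, 2)), 146)) = Mul(56, Add(Rational(17, 2), 146)) = Mul(56, Rational(309, 2)) = 8652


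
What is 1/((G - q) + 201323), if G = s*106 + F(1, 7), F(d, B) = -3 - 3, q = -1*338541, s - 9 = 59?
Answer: 1/547066 ≈ 1.8279e-6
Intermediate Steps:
s = 68 (s = 9 + 59 = 68)
q = -338541
F(d, B) = -6
G = 7202 (G = 68*106 - 6 = 7208 - 6 = 7202)
1/((G - q) + 201323) = 1/((7202 - 1*(-338541)) + 201323) = 1/((7202 + 338541) + 201323) = 1/(345743 + 201323) = 1/547066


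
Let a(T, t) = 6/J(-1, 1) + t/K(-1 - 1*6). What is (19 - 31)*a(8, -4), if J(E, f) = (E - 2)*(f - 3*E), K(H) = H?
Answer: -6/7 ≈ -0.85714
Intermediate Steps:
J(E, f) = (-2 + E)*(f - 3*E)
a(T, t) = -½ - t/7 (a(T, t) = 6/(-3*(-1)² - 2*1 + 6*(-1) - 1*1) + t/(-1 - 1*6) = 6/(-3*1 - 2 - 6 - 1) + t/(-1 - 6) = 6/(-3 - 2 - 6 - 1) + t/(-7) = 6/(-12) + t*(-⅐) = 6*(-1/12) - t/7 = -½ - t/7)
(19 - 31)*a(8, -4) = (19 - 31)*(-½ - ⅐*(-4)) = -12*(-½ + 4/7) = -12*1/14 = -6/7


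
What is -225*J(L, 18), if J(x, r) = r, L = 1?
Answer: -4050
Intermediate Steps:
-225*J(L, 18) = -225*18 = -4050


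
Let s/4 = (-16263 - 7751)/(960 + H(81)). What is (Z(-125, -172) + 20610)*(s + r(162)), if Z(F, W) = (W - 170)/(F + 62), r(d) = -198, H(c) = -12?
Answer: -10237209520/1659 ≈ -6.1707e+6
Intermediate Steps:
Z(F, W) = (-170 + W)/(62 + F)
s = -24014/237 (s = 4*((-16263 - 7751)/(960 - 12)) = 4*(-24014/948) = 4*(-24014*1/948) = 4*(-12007/474) = -24014/237 ≈ -101.32)
(Z(-125, -172) + 20610)*(s + r(162)) = ((-170 - 172)/(62 - 125) + 20610)*(-24014/237 - 198) = (-342/(-63) + 20610)*(-70940/237) = (-1/63*(-342) + 20610)*(-70940/237) = (38/7 + 20610)*(-70940/237) = (144308/7)*(-70940/237) = -10237209520/1659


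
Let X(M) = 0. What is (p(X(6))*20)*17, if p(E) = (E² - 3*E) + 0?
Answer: 0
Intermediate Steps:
p(E) = E² - 3*E
(p(X(6))*20)*17 = ((0*(-3 + 0))*20)*17 = ((0*(-3))*20)*17 = (0*20)*17 = 0*17 = 0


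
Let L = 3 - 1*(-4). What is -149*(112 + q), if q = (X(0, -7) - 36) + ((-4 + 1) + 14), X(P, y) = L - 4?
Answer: -13410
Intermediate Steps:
L = 7 (L = 3 + 4 = 7)
X(P, y) = 3 (X(P, y) = 7 - 4 = 3)
q = -22 (q = (3 - 36) + ((-4 + 1) + 14) = -33 + (-3 + 14) = -33 + 11 = -22)
-149*(112 + q) = -149*(112 - 22) = -149*90 = -13410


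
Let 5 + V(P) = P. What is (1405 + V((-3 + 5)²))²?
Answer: 1971216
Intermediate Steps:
V(P) = -5 + P
(1405 + V((-3 + 5)²))² = (1405 + (-5 + (-3 + 5)²))² = (1405 + (-5 + 2²))² = (1405 + (-5 + 4))² = (1405 - 1)² = 1404² = 1971216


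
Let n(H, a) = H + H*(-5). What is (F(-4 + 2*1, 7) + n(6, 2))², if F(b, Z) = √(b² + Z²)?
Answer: (24 - √53)² ≈ 279.55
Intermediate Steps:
n(H, a) = -4*H (n(H, a) = H - 5*H = -4*H)
F(b, Z) = √(Z² + b²)
(F(-4 + 2*1, 7) + n(6, 2))² = (√(7² + (-4 + 2*1)²) - 4*6)² = (√(49 + (-4 + 2)²) - 24)² = (√(49 + (-2)²) - 24)² = (√(49 + 4) - 24)² = (√53 - 24)² = (-24 + √53)²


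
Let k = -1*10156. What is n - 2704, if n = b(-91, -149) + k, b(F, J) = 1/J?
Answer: -1916141/149 ≈ -12860.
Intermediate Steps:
k = -10156
n = -1513245/149 (n = 1/(-149) - 10156 = -1/149 - 10156 = -1513245/149 ≈ -10156.)
n - 2704 = -1513245/149 - 2704 = -1916141/149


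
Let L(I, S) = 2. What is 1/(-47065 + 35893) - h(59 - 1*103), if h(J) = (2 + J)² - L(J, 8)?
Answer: -19685065/11172 ≈ -1762.0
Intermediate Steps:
h(J) = -2 + (2 + J)² (h(J) = (2 + J)² - 1*2 = (2 + J)² - 2 = -2 + (2 + J)²)
1/(-47065 + 35893) - h(59 - 1*103) = 1/(-47065 + 35893) - (-2 + (2 + (59 - 1*103))²) = 1/(-11172) - (-2 + (2 + (59 - 103))²) = -1/11172 - (-2 + (2 - 44)²) = -1/11172 - (-2 + (-42)²) = -1/11172 - (-2 + 1764) = -1/11172 - 1*1762 = -1/11172 - 1762 = -19685065/11172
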